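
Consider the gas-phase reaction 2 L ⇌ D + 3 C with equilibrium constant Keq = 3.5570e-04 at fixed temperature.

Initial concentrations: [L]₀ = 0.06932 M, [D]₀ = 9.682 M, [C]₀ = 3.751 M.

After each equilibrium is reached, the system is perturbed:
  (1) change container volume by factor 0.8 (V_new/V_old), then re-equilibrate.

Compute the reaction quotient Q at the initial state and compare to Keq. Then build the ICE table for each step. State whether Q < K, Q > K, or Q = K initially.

Q₀ = 1.0634e+05 vs Keq = 3.5570e-04 ⇒ Q>K, reverse
Step 1:
                    L           D           C
  init        0.06932       9.682       3.751
  Δ             2.458      -1.229      -3.686
  eq            2.527       8.453     0.06453
  solve Keq expr → x = -1.229; check Q = 3.5570e-04
Then change container volume by factor 0.8 (V_new/V_old).
Step 2:
                    L           D           C
  init          3.159       10.57     0.08066
  Δ          0.007356   -0.003678    -0.01103
  eq            3.166       10.56     0.06963
  solve Keq expr → x = -0.003678; check Q = 3.5570e-04

Q₀ = 1.0634e+05; Q > K (proceeds reverse)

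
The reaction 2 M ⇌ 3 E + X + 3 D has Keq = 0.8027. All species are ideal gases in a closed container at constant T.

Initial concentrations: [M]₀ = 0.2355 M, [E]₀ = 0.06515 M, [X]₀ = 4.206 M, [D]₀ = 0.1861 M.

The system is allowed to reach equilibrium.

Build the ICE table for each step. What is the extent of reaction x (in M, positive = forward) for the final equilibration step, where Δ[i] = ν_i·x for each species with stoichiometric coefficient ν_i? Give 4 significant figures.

x = 0.07285 M

Q₀ = 1.3517e-04 vs Keq = 0.8027 ⇒ Q<K, forward
Step 1:
                  M         E         X         D
  I          0.2355   0.06515     4.206    0.1861
  C         -0.1457    0.2185   0.07285    0.2185
  E          0.0898    0.2837     4.279    0.4046
  solve Keq expr → x = 0.07285; check Q = 0.8027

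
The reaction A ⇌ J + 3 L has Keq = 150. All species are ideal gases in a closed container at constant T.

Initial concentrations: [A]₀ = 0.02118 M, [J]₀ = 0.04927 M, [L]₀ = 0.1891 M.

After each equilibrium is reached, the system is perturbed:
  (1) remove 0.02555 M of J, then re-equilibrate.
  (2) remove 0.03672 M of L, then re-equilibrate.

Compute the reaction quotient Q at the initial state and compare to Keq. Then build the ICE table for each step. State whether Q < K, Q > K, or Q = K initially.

Q₀ = 0.01573 vs Keq = 150 ⇒ Q<K, forward
Step 1:
                  A         J         L
  init      0.02118   0.04927    0.1891
  Δ        -0.02117   0.02117   0.06352
  eq      7.5706e-06   0.07044    0.2526
  solve Keq expr → x = 0.02117; check Q = 150
Then remove 0.02555 M of J.
Step 2:
                  A         J         L
  init    7.5706e-06   0.04489    0.2526
  Δ       -2.7452e-06 2.7452e-06 8.2355e-06
  eq      4.8255e-06    0.0449    0.2526
  solve Keq expr → x = 2.7452e-06; check Q = 150
Then remove 0.03672 M of L.
Step 3:
                  A         J         L
  init    4.8255e-06    0.0449    0.2159
  Δ       -1.8128e-06 1.8128e-06 5.4384e-06
  eq      3.0127e-06    0.0449    0.2159
  solve Keq expr → x = 1.8128e-06; check Q = 150

Q₀ = 0.01573; Q < K (proceeds forward)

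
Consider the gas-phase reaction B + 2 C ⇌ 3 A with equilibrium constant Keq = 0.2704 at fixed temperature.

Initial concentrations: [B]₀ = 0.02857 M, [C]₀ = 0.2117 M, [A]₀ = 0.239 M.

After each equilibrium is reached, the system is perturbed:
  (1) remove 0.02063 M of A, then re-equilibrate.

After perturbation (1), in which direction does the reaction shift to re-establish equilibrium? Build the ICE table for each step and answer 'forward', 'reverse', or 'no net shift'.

Direction: forward

Q₀ = 10.66 vs Keq = 0.2704 ⇒ Q>K, reverse
Step 1:
                   B          C          A
  init       0.02857     0.2117      0.239
  Δ          0.04063    0.08126    -0.1219
  eq          0.0692      0.293     0.1171
  solve Keq expr → x = -0.04063; check Q = 0.2704
Then remove 0.02063 M of A.
Step 2:
                   B          C          A
  init        0.0692      0.293    0.09648
  Δ         -0.00503   -0.01006    0.01509
  eq         0.06417     0.2829     0.1116
  solve Keq expr → x = 0.00503; check Q = 0.2704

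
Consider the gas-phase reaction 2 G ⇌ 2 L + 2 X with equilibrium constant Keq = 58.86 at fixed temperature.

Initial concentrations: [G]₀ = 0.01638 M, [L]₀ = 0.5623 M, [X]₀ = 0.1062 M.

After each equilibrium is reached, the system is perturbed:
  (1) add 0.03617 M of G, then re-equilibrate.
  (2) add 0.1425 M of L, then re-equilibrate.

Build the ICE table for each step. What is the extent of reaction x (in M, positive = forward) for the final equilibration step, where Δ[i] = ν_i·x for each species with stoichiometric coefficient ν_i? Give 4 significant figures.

x = -0.001225 M

Q₀ = 13.29 vs Keq = 58.86 ⇒ Q<K, forward
Step 1:
                    G           L           X
  Initial     0.01638      0.5623      0.1062
  Change      -0.0079      0.0079      0.0079
  Equil       0.00848      0.5702      0.1141
  solve Keq expr → x = 0.00395; check Q = 58.86
Then add 0.03617 M of G.
Step 2:
                    G           L           X
  Initial     0.04465      0.5702      0.1141
  Change     -0.03308     0.03308     0.03308
  Equil       0.01157      0.6033      0.1472
  solve Keq expr → x = 0.01654; check Q = 58.86
Then add 0.1425 M of L.
Step 3:
                    G           L           X
  Initial     0.01157      0.7458      0.1472
  Change     0.002449   -0.002449   -0.002449
  Equil       0.01402      0.7433      0.1447
  solve Keq expr → x = -0.001225; check Q = 58.86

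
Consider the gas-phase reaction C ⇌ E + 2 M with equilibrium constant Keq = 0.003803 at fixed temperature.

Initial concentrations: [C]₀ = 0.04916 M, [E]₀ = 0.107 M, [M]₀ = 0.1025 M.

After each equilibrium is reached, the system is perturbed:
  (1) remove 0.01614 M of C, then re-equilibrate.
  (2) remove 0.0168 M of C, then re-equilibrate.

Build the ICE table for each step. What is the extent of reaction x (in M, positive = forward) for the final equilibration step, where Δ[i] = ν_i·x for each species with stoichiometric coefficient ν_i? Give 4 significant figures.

x = -0.002902 M

Q₀ = 0.02287 vs Keq = 0.003803 ⇒ Q>K, reverse
Step 1:
                  C         E         M
  init      0.04916     0.107    0.1025
  Δ         0.02276  -0.02276  -0.04552
  eq        0.07192   0.08424   0.05698
  solve Keq expr → x = -0.02276; check Q = 0.003803
Then remove 0.01614 M of C.
Step 2:
                  C         E         M
  init      0.05578   0.08424   0.05698
  Δ        0.002467 -0.002467 -0.004934
  eq        0.05825   0.08177   0.05205
  solve Keq expr → x = -0.002467; check Q = 0.003803
Then remove 0.0168 M of C.
Step 3:
                  C         E         M
  init      0.04145   0.08177   0.05205
  Δ        0.002902 -0.002902 -0.005804
  eq        0.04435   0.07887   0.04624
  solve Keq expr → x = -0.002902; check Q = 0.003803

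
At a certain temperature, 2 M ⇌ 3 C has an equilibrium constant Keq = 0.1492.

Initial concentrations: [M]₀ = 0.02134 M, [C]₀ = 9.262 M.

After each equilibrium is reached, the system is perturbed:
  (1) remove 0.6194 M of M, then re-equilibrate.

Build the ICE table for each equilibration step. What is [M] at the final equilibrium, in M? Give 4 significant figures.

Q₀ = 1.7447e+06 vs Keq = 0.1492 ⇒ Q>K, reverse
Step 1:
                  M         C
  Initial   0.02134     9.262
  Change      5.121    -7.682
  Equil       5.143      1.58
  solve Keq expr → x = -2.561; check Q = 0.1492
Then remove 0.6194 M of M.
Step 2:
                  M         C
  Initial     4.523      1.58
  Change    0.07563   -0.1135
  Equil       4.599     1.467
  solve Keq expr → x = -0.03782; check Q = 0.1492

[M]_eq = 4.599 M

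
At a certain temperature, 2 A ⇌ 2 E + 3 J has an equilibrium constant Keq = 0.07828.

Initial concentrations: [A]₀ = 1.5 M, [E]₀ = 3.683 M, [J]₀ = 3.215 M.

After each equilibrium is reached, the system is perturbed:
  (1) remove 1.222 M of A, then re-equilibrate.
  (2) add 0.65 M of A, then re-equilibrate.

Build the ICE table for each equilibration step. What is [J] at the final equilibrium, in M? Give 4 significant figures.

Q₀ = 200.3 vs Keq = 0.07828 ⇒ Q>K, reverse
Step 1:
                    A           E           J
  init            1.5       3.683       3.215
  Δ             1.742      -1.742      -2.613
  eq            3.242       1.941      0.6022
  solve Keq expr → x = -0.8709; check Q = 0.07828
Then remove 1.222 M of A.
Step 2:
                    A           E           J
  init           2.02       1.941      0.6022
  Δ           0.09022    -0.09022     -0.1353
  eq             2.11       1.851      0.4668
  solve Keq expr → x = -0.04511; check Q = 0.07828
Then add 0.65 M of A.
Step 3:
                    A           E           J
  init           2.76       1.851      0.4668
  Δ          -0.05002     0.05002     0.07503
  eq             2.71       1.901      0.5419
  solve Keq expr → x = 0.02501; check Q = 0.07828

[J]_eq = 0.5419 M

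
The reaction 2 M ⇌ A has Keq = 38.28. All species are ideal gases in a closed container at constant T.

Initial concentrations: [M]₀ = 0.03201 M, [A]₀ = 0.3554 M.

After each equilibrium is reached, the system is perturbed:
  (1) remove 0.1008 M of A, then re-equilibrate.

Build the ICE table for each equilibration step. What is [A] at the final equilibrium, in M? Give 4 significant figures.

[A]_eq = 0.2317 M

Q₀ = 346.9 vs Keq = 38.28 ⇒ Q>K, reverse
Step 1:
                   M          A
  I          0.03201     0.3554
  C          0.06018   -0.03009
  E          0.09219     0.3253
  solve Keq expr → x = -0.03009; check Q = 38.28
Then remove 0.1008 M of A.
Step 2:
                   M          A
  I          0.09219     0.2245
  C         -0.01439   0.007193
  E           0.0778     0.2317
  solve Keq expr → x = 0.007193; check Q = 38.28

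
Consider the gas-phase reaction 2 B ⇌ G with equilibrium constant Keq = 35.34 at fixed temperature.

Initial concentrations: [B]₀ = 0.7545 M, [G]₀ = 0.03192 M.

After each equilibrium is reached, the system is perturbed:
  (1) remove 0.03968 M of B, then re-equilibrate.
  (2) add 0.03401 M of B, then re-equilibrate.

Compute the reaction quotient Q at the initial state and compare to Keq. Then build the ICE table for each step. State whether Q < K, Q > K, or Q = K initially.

Q₀ = 0.05607; Q < K (proceeds forward)

Q₀ = 0.05607 vs Keq = 35.34 ⇒ Q<K, forward
Step 1:
                  B         G
  init       0.7545   0.03192
  Δ         -0.6537    0.3269
  eq         0.1008    0.3588
  solve Keq expr → x = 0.3269; check Q = 35.34
Then remove 0.03968 M of B.
Step 2:
                  B         G
  init      0.06108    0.3588
  Δ         0.03704  -0.01852
  eq        0.09812    0.3403
  solve Keq expr → x = -0.01852; check Q = 35.34
Then add 0.03401 M of B.
Step 3:
                  B         G
  init       0.1321    0.3403
  Δ        -0.03175   0.01587
  eq         0.1004    0.3561
  solve Keq expr → x = 0.01587; check Q = 35.34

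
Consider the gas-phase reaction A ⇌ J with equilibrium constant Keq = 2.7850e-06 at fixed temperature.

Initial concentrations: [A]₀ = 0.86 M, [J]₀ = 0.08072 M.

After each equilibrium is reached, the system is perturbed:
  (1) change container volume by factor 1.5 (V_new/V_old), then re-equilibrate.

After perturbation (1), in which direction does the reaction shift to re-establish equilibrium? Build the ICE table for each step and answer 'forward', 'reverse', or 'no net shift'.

Q₀ = 0.09386 vs Keq = 2.7850e-06 ⇒ Q>K, reverse
Step 1:
                    A           J
  I              0.86     0.08072
  C           0.08072    -0.08072
  E            0.9407  2.6199e-06
  solve Keq expr → x = -0.08072; check Q = 2.7850e-06
Then change container volume by factor 1.5 (V_new/V_old).
Step 2:
                    A           J
  I            0.6271  1.7466e-06
  C                 0           0
  E            0.6271  1.7466e-06
  solve Keq expr → x = 0; check Q = 2.7850e-06

Direction: no net shift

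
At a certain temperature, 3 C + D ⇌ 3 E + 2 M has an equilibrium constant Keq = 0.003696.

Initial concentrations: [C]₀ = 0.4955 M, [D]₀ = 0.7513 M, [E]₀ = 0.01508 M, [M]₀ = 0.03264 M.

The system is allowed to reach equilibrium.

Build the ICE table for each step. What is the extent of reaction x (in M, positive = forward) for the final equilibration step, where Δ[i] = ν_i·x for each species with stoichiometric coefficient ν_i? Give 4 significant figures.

x = 0.05272 M

Q₀ = 3.9972e-08 vs Keq = 0.003696 ⇒ Q<K, forward
Step 1:
                  C         D         E         M
  init       0.4955    0.7513   0.01508   0.03264
  Δ         -0.1582  -0.05272    0.1582    0.1054
  eq         0.3373    0.6986    0.1732    0.1381
  solve Keq expr → x = 0.05272; check Q = 0.003696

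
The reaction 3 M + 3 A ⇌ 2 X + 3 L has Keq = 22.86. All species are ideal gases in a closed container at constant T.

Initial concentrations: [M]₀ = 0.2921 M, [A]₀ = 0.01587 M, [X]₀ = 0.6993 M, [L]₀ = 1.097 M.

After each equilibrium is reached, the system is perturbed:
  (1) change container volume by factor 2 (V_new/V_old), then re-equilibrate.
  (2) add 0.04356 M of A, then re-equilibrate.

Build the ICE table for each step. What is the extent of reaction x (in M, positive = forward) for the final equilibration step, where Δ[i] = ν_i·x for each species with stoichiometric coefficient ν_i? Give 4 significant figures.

x = 0.006041 M

Q₀ = 6.4807e+06 vs Keq = 22.86 ⇒ Q>K, reverse
Step 1:
                   M          A          X          L
  init        0.2921    0.01587     0.6993      1.097
  Δ            0.292      0.292    -0.1946     -0.292
  eq          0.5841     0.3078     0.5047      0.805
  solve Keq expr → x = -0.09732; check Q = 22.86
Then change container volume by factor 2 (V_new/V_old).
Step 2:
                   M          A          X          L
  init         0.292     0.1539     0.2523     0.4025
  Δ           0.0167     0.0167   -0.01113    -0.0167
  eq          0.3087     0.1706     0.2412     0.3858
  solve Keq expr → x = -0.005566; check Q = 22.86
Then add 0.04356 M of A.
Step 3:
                   M          A          X          L
  init        0.3087     0.2142     0.2412     0.3858
  Δ         -0.01812   -0.01812    0.01208    0.01812
  eq          0.2906     0.1961     0.2533     0.4039
  solve Keq expr → x = 0.006041; check Q = 22.86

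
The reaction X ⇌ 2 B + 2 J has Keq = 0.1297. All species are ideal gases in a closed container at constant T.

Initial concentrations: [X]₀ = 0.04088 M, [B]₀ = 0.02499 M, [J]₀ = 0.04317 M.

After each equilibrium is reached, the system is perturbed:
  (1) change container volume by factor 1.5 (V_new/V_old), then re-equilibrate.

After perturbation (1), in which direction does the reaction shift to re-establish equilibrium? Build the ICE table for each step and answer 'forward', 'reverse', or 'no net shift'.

Q₀ = 2.8470e-05 vs Keq = 0.1297 ⇒ Q<K, forward
Step 1:
                   X          B          J
  Initial    0.04088    0.02499    0.04317
  Change    -0.03962    0.07925    0.07925
  Equil     0.001256     0.1042     0.1224
  solve Keq expr → x = 0.03962; check Q = 0.1297
Then change container volume by factor 1.5 (V_new/V_old).
Step 2:
                   X          B          J
  Initial 8.3700e-04    0.06949    0.08161
  Change  -5.7349e-04   0.001147   0.001147
  Equil   2.6351e-04    0.07064    0.08276
  solve Keq expr → x = 5.7349e-04; check Q = 0.1297

Direction: forward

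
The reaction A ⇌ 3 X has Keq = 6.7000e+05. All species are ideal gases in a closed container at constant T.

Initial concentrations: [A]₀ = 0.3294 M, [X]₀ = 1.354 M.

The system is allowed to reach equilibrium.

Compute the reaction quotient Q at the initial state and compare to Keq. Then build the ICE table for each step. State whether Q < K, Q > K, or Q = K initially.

Q₀ = 7.536 vs Keq = 6.7000e+05 ⇒ Q<K, forward
Step 1:
                    A           X
  init         0.3294       1.354
  Δ           -0.3294      0.9881
  eq       1.9176e-05       2.342
  solve Keq expr → x = 0.3294; check Q = 6.7000e+05

Q₀ = 7.536; Q < K (proceeds forward)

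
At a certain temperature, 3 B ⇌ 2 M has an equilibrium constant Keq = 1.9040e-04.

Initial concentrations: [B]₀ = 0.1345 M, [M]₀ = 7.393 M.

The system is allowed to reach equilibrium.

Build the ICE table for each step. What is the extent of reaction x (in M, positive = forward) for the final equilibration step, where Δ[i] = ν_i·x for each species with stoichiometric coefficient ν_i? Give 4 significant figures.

Q₀ = 2.2463e+04 vs Keq = 1.9040e-04 ⇒ Q>K, reverse
Step 1:
                   B          M
  I           0.1345      7.393
  C            10.38     -6.922
  E            10.52     0.4707
  solve Keq expr → x = -3.461; check Q = 1.9040e-04

x = -3.461 M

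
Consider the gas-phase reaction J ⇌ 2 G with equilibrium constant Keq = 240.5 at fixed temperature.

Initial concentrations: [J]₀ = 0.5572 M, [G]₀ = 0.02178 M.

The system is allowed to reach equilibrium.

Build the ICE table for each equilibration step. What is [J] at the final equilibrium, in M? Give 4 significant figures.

[J]_eq = 0.005268 M

Q₀ = 8.5134e-04 vs Keq = 240.5 ⇒ Q<K, forward
Step 1:
                    J           G
  I            0.5572     0.02178
  C           -0.5519       1.104
  E          0.005268       1.126
  solve Keq expr → x = 0.5519; check Q = 240.5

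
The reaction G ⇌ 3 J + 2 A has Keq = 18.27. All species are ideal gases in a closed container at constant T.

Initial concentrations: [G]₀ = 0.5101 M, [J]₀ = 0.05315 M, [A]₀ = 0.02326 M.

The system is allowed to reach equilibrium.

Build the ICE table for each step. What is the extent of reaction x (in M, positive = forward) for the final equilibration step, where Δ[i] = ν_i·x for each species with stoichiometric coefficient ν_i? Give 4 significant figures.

Q₀ = 1.5925e-07 vs Keq = 18.27 ⇒ Q<K, forward
Step 1:
                   G          J          A
  Initial     0.5101    0.05315    0.02326
  Change     -0.4189      1.257     0.8378
  Equil       0.0912       1.31     0.8611
  solve Keq expr → x = 0.4189; check Q = 18.27

x = 0.4189 M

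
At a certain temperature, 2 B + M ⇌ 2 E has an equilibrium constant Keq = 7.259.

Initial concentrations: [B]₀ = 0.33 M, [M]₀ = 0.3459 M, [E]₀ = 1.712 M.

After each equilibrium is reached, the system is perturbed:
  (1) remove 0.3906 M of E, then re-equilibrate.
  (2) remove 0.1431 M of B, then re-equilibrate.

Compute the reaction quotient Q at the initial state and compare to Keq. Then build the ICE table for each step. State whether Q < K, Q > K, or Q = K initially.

Q₀ = 77.81 vs Keq = 7.259 ⇒ Q>K, reverse
Step 1:
                    B           M           E
  I              0.33      0.3459       1.712
  C            0.3611      0.1805     -0.3611
  E            0.6911      0.5264       1.351
  solve Keq expr → x = -0.1805; check Q = 7.259
Then remove 0.3906 M of E.
Step 2:
                    B           M           E
  I            0.6911      0.5264      0.9603
  C           -0.1113    -0.05567      0.1113
  E            0.5797      0.4708       1.072
  solve Keq expr → x = 0.05567; check Q = 7.259
Then remove 0.1431 M of B.
Step 3:
                    B           M           E
  I            0.4366      0.4708       1.072
  C           0.07909     0.03955    -0.07909
  E            0.5157      0.5103      0.9926
  solve Keq expr → x = -0.03955; check Q = 7.259

Q₀ = 77.81; Q > K (proceeds reverse)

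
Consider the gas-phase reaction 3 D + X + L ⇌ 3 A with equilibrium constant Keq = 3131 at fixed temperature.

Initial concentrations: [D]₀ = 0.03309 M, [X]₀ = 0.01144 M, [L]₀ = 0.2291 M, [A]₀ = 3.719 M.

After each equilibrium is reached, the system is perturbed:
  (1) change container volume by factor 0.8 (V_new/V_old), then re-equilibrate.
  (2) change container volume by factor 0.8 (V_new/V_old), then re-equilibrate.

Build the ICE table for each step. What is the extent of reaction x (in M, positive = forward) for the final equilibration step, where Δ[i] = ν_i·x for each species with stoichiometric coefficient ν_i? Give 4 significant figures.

x = 0.02233 M

Q₀ = 5.4167e+08 vs Keq = 3131 ⇒ Q>K, reverse
Step 1:
                   D          X          L          A
  Initial    0.03309    0.01144     0.2291      3.719
  Change      0.4997     0.1666     0.1666    -0.4997
  Equil       0.5328      0.178     0.3957      3.219
  solve Keq expr → x = -0.1666; check Q = 3131
Then change container volume by factor 0.8 (V_new/V_old).
Step 2:
                   D          X          L          A
  Initial      0.666     0.2225     0.4946      4.024
  Change    -0.05791    -0.0193    -0.0193    0.05791
  Equil       0.6081     0.2032     0.4753      4.082
  solve Keq expr → x = 0.0193; check Q = 3131
Then change container volume by factor 0.8 (V_new/V_old).
Step 3:
                   D          X          L          A
  Initial     0.7602      0.254     0.5941      5.102
  Change      -0.067   -0.02233   -0.02233      0.067
  Equil       0.6932     0.2317     0.5718      5.169
  solve Keq expr → x = 0.02233; check Q = 3131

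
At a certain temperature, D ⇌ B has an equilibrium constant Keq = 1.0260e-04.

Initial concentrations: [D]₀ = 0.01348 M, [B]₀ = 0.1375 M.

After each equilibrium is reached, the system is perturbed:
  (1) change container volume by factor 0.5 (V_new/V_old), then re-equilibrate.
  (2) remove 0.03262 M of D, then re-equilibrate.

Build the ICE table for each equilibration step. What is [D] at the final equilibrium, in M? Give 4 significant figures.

[D]_eq = 0.2693 M

Q₀ = 10.2 vs Keq = 1.0260e-04 ⇒ Q>K, reverse
Step 1:
                  D         B
  Initial   0.01348    0.1375
  Change     0.1375   -0.1375
  Equil       0.151 1.5489e-05
  solve Keq expr → x = -0.1375; check Q = 1.0260e-04
Then change container volume by factor 0.5 (V_new/V_old).
Step 2:
                  D         B
  Initial    0.3019 3.0978e-05
  Change          0         0
  Equil      0.3019 3.0978e-05
  solve Keq expr → x = 0; check Q = 1.0260e-04
Then remove 0.03262 M of D.
Step 3:
                  D         B
  Initial    0.2693 3.0978e-05
  Change  3.3465e-06 -3.3465e-06
  Equil      0.2693 2.7631e-05
  solve Keq expr → x = -3.3465e-06; check Q = 1.0260e-04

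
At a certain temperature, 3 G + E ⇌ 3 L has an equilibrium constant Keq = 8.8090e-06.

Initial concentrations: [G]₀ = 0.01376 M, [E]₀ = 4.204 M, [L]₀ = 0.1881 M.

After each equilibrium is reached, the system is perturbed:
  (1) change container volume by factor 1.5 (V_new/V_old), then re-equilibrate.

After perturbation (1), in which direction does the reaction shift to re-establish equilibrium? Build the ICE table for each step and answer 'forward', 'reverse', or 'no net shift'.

Direction: reverse

Q₀ = 607.6 vs Keq = 8.8090e-06 ⇒ Q>K, reverse
Step 1:
                   G          E          L
  init       0.01376      4.204     0.1881
  Δ           0.1816    0.06052    -0.1816
  eq          0.1953      4.265   0.006541
  solve Keq expr → x = -0.06052; check Q = 8.8090e-06
Then change container volume by factor 1.5 (V_new/V_old).
Step 2:
                   G          E          L
  init        0.1302      2.843   0.004361
  Δ       5.3556e-04 1.7852e-04 -5.3556e-04
  eq          0.1307      2.843   0.003825
  solve Keq expr → x = -1.7852e-04; check Q = 8.8090e-06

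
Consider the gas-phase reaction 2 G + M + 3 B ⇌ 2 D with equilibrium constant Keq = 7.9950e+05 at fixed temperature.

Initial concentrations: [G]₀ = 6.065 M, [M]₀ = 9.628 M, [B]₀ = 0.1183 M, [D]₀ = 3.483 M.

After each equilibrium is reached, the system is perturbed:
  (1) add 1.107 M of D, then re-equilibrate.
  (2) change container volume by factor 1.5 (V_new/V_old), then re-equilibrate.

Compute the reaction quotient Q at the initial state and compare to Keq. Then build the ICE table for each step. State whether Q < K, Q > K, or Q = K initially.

Q₀ = 20.69 vs Keq = 7.9950e+05 ⇒ Q<K, forward
Step 1:
                    G           M           B           D
  I             6.065       9.628      0.1183       3.483
  C          -0.07648    -0.03824     -0.1147     0.07648
  E             5.989        9.59    0.003585       3.559
  solve Keq expr → x = 0.03824; check Q = 7.9950e+05
Then add 1.107 M of D.
Step 2:
                    G           M           B           D
  I             5.989        9.59    0.003585       4.666
  C        4.7251e-04  2.3625e-04  7.0876e-04 -4.7251e-04
  E             5.989        9.59    0.004294       4.666
  solve Keq expr → x = -2.3625e-04; check Q = 7.9950e+05
Then change container volume by factor 1.5 (V_new/V_old).
Step 3:
                    G           M           B           D
  I             3.993       6.393    0.002863       3.111
  C          0.001367  6.8331e-04     0.00205   -0.001367
  E             3.994       6.394    0.004913       3.109
  solve Keq expr → x = -6.8331e-04; check Q = 7.9950e+05

Q₀ = 20.69; Q < K (proceeds forward)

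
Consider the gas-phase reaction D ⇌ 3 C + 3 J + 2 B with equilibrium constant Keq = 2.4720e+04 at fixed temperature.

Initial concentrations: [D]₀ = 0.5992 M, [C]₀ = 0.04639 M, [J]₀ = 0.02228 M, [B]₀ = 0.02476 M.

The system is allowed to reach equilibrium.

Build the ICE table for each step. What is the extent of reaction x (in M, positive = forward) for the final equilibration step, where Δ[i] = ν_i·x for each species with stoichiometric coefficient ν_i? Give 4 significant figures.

Q₀ = 1.1297e-12 vs Keq = 2.4720e+04 ⇒ Q<K, forward
Step 1:
                    D           C           J           B
  Initial      0.5992     0.04639     0.02228     0.02476
  Change       -0.597       1.791       1.791       1.194
  Equil      0.002222       1.837       1.813       1.219
  solve Keq expr → x = 0.597; check Q = 2.4720e+04

x = 0.597 M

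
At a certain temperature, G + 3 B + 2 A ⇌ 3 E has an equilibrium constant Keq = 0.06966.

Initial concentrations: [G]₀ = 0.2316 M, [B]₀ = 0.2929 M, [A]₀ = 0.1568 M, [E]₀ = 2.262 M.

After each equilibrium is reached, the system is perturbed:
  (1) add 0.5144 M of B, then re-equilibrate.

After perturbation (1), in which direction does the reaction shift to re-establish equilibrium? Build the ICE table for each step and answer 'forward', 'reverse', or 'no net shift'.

Direction: forward

Q₀ = 8.0889e+04 vs Keq = 0.06966 ⇒ Q>K, reverse
Step 1:
                    G           B           A           E
  I            0.2316      0.2929      0.1568       2.262
  C            0.5054       1.516       1.011      -1.516
  E             0.737       1.809       1.168      0.7457
  solve Keq expr → x = -0.5054; check Q = 0.06966
Then add 0.5144 M of B.
Step 2:
                    G           B           A           E
  I             0.737       2.324       1.168      0.7457
  C          -0.03726     -0.1118    -0.07452      0.1118
  E            0.6998       2.212       1.093      0.8574
  solve Keq expr → x = 0.03726; check Q = 0.06966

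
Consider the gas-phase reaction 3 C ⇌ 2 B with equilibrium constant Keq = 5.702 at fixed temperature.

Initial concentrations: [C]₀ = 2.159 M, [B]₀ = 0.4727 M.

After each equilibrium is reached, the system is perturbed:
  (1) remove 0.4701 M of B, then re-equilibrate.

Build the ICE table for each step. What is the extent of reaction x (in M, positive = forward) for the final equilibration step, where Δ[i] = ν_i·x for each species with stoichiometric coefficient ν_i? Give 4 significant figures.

Q₀ = 0.0222 vs Keq = 5.702 ⇒ Q<K, forward
Step 1:
                  C         B
  init        2.159    0.4727
  Δ          -1.446    0.9642
  eq         0.7127     1.437
  solve Keq expr → x = 0.4821; check Q = 5.702
Then remove 0.4701 M of B.
Step 2:
                  C         B
  init       0.7127    0.9668
  Δ         -0.1326    0.0884
  eq         0.5801     1.055
  solve Keq expr → x = 0.0442; check Q = 5.702

x = 0.0442 M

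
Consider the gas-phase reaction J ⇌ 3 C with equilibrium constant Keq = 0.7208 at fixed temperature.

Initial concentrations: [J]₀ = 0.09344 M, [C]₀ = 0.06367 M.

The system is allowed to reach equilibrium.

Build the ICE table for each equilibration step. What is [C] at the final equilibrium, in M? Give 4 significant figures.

[C]_eq = 0.2658 M

Q₀ = 0.002762 vs Keq = 0.7208 ⇒ Q<K, forward
Step 1:
                    J           C
  init        0.09344     0.06367
  Δ          -0.06738      0.2021
  eq          0.02606      0.2658
  solve Keq expr → x = 0.06738; check Q = 0.7208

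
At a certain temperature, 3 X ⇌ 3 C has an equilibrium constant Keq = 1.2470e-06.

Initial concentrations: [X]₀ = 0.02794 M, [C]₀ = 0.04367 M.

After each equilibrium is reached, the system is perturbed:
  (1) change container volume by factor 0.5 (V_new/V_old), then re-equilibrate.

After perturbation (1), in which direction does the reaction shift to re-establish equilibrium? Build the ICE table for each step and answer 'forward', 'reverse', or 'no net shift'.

Q₀ = 3.818 vs Keq = 1.2470e-06 ⇒ Q>K, reverse
Step 1:
                  X         C
  Initial   0.02794   0.04367
  Change    0.04291  -0.04291
  Equil     0.07085 7.6257e-04
  solve Keq expr → x = -0.0143; check Q = 1.2470e-06
Then change container volume by factor 0.5 (V_new/V_old).
Step 2:
                  X         C
  Initial    0.1417  0.001525
  Change          0         0
  Equil      0.1417  0.001525
  solve Keq expr → x = 0; check Q = 1.2470e-06

Direction: no net shift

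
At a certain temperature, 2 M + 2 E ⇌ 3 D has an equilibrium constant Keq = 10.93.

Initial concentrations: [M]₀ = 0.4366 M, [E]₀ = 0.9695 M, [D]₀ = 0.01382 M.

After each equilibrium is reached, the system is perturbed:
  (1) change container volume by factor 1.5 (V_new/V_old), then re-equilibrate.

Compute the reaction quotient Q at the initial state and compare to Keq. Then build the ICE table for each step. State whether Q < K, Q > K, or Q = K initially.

Q₀ = 1.4732e-05; Q < K (proceeds forward)

Q₀ = 1.4732e-05 vs Keq = 10.93 ⇒ Q<K, forward
Step 1:
                   M          E          D
  init        0.4366     0.9695    0.01382
  Δ          -0.2968    -0.2968     0.4452
  eq          0.1398     0.6727      0.459
  solve Keq expr → x = 0.1484; check Q = 10.93
Then change container volume by factor 1.5 (V_new/V_old).
Step 2:
                   M          E          D
  init       0.09321     0.4485      0.306
  Δ          0.01017    0.01017   -0.01526
  eq          0.1034     0.4587     0.2907
  solve Keq expr → x = -0.005086; check Q = 10.93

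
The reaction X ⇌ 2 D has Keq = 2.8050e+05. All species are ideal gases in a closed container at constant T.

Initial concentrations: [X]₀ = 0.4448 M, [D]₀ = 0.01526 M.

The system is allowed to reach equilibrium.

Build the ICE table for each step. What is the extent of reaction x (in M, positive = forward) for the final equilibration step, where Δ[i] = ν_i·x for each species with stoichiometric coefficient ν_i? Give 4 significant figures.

x = 0.4448 M

Q₀ = 5.2353e-04 vs Keq = 2.8050e+05 ⇒ Q<K, forward
Step 1:
                    X           D
  Initial      0.4448     0.01526
  Change      -0.4448      0.8896
  Equil    2.9189e-06      0.9049
  solve Keq expr → x = 0.4448; check Q = 2.8050e+05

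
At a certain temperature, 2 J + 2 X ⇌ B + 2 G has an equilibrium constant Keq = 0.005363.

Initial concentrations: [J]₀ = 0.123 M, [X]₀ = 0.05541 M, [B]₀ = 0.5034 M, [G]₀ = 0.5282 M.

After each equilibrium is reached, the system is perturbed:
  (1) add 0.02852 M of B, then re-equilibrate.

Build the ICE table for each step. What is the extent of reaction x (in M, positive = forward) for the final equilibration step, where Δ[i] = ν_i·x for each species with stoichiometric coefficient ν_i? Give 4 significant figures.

Q₀ = 3024 vs Keq = 0.005363 ⇒ Q>K, reverse
Step 1:
                    J           X           B           G
  I             0.123     0.05541      0.5034      0.5282
  C            0.4818      0.4818     -0.2409     -0.4818
  E            0.6048      0.5372      0.2625     0.04643
  solve Keq expr → x = -0.2409; check Q = 0.005363
Then add 0.02852 M of B.
Step 2:
                    J           X           B           G
  I            0.6048      0.5372       0.291     0.04643
  C          0.001955    0.001955 -9.7768e-04   -0.001955
  E            0.6067      0.5391      0.2901     0.04448
  solve Keq expr → x = -9.7768e-04; check Q = 0.005363

x = -9.7768e-04 M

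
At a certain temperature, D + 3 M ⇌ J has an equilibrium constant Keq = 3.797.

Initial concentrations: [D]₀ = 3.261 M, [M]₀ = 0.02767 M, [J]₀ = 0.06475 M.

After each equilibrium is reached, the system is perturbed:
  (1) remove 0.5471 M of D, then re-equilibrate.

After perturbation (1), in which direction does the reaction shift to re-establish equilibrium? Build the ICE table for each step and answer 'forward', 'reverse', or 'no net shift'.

Q₀ = 937.3 vs Keq = 3.797 ⇒ Q>K, reverse
Step 1:
                  D         M         J
  Initial     3.261   0.02767   0.06475
  Change    0.03518    0.1055  -0.03518
  Equil       3.296    0.1332   0.02957
  solve Keq expr → x = -0.03518; check Q = 3.797
Then remove 0.5471 M of D.
Step 2:
                  D         M         J
  Initial     2.749    0.1332   0.02957
  Change   0.001788  0.005365 -0.001788
  Equil       2.751    0.1386   0.02779
  solve Keq expr → x = -0.001788; check Q = 3.797

Direction: reverse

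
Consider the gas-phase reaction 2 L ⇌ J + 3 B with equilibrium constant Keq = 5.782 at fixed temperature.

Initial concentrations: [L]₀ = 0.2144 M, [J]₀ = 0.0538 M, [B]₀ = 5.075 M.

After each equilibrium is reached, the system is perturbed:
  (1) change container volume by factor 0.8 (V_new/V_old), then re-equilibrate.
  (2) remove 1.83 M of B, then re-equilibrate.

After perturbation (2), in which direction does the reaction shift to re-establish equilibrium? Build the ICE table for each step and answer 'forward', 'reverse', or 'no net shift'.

Q₀ = 153 vs Keq = 5.782 ⇒ Q>K, reverse
Step 1:
                  L         J         B
  I          0.2144    0.0538     5.075
  C         0.09816  -0.04908   -0.1472
  E          0.3126  0.004721     4.928
  solve Keq expr → x = -0.04908; check Q = 5.782
Then change container volume by factor 0.8 (V_new/V_old).
Step 2:
                  L         J         B
  I          0.3907  0.005901      6.16
  C        0.004067 -0.002034 -0.006101
  E          0.3948  0.003867     6.154
  solve Keq expr → x = -0.002034; check Q = 5.782
Then remove 1.83 M of B.
Step 3:
                  L         J         B
  I          0.3948  0.003867     4.324
  C        -0.01286  0.006429   0.01929
  E          0.3819    0.0103     4.343
  solve Keq expr → x = 0.006429; check Q = 5.782

Direction: forward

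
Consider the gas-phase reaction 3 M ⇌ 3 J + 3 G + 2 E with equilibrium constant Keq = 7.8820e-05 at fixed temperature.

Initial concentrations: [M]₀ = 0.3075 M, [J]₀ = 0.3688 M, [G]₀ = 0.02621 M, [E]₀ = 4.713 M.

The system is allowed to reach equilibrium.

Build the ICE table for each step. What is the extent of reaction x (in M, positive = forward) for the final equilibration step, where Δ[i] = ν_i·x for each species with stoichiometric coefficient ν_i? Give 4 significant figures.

Q₀ = 6.8997e-04 vs Keq = 7.8820e-05 ⇒ Q>K, reverse
Step 1:
                    M           J           G           E
  init         0.3075      0.3688     0.02621       4.713
  Δ            0.0125     -0.0125     -0.0125    -0.00833
  eq             0.32      0.3563     0.01371       4.705
  solve Keq expr → x = -0.004165; check Q = 7.8820e-05

x = -0.004165 M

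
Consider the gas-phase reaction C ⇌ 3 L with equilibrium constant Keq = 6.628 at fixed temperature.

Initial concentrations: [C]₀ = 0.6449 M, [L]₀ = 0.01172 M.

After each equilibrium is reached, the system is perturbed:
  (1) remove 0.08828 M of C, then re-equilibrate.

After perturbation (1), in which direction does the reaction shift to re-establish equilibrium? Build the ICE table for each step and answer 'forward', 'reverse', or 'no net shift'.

Q₀ = 2.4963e-06 vs Keq = 6.628 ⇒ Q<K, forward
Step 1:
                  C         L
  Initial    0.6449   0.01172
  Change     -0.392     1.176
  Equil      0.2529     1.188
  solve Keq expr → x = 0.392; check Q = 6.628
Then remove 0.08828 M of C.
Step 2:
                  C         L
  Initial    0.1646     1.188
  Change    0.03192  -0.09576
  Equil      0.1965     1.092
  solve Keq expr → x = -0.03192; check Q = 6.628

Direction: reverse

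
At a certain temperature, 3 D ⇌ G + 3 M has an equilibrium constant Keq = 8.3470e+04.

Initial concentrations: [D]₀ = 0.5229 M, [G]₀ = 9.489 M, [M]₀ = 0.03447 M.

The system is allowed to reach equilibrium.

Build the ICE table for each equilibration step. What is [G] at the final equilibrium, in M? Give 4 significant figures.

[G]_eq = 9.655 M

Q₀ = 0.002718 vs Keq = 8.3470e+04 ⇒ Q<K, forward
Step 1:
                  D         G         M
  init       0.5229     9.489   0.03447
  Δ          -0.497    0.1657     0.497
  eq         0.0259     9.655    0.5315
  solve Keq expr → x = 0.1657; check Q = 8.3470e+04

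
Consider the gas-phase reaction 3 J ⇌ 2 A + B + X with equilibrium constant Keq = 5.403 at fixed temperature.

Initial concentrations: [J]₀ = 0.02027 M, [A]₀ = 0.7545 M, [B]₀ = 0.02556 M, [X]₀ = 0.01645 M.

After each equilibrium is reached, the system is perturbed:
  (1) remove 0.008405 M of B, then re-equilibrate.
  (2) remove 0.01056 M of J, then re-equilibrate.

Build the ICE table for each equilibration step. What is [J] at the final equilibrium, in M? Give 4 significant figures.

Q₀ = 28.74 vs Keq = 5.403 ⇒ Q>K, reverse
Step 1:
                  J         A         B         X
  Initial   0.02027    0.7545   0.02556   0.01645
  Change     0.0106 -0.007067 -0.003533 -0.003533
  Equil     0.03087    0.7474   0.02203   0.01292
  solve Keq expr → x = -0.003533; check Q = 5.403
Then remove 0.008405 M of B.
Step 2:
                  J         A         B         X
  Initial   0.03087    0.7474   0.01362   0.01292
  Change  -0.003148  0.002099  0.001049  0.001049
  Equil     0.02772    0.7495   0.01467   0.01397
  solve Keq expr → x = 0.001049; check Q = 5.403
Then remove 0.01056 M of J.
Step 3:
                  J         A         B         X
  Initial   0.01716    0.7495   0.01467   0.01397
  Change   0.007242 -0.004828 -0.002414 -0.002414
  Equil      0.0244    0.7447   0.01226   0.01155
  solve Keq expr → x = -0.002414; check Q = 5.403

[J]_eq = 0.0244 M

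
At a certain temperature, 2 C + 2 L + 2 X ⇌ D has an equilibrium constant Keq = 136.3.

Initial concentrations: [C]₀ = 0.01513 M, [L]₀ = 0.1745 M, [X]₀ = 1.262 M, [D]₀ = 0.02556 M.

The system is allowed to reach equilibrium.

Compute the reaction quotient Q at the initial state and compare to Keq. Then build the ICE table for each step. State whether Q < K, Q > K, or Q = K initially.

Q₀ = 2302; Q > K (proceeds reverse)

Q₀ = 2302 vs Keq = 136.3 ⇒ Q>K, reverse
Step 1:
                    C           L           X           D
  Initial     0.01513      0.1745       1.262     0.02556
  Change      0.02397     0.02397     0.02397    -0.01199
  Equil        0.0391      0.1985       1.286     0.01357
  solve Keq expr → x = -0.01199; check Q = 136.3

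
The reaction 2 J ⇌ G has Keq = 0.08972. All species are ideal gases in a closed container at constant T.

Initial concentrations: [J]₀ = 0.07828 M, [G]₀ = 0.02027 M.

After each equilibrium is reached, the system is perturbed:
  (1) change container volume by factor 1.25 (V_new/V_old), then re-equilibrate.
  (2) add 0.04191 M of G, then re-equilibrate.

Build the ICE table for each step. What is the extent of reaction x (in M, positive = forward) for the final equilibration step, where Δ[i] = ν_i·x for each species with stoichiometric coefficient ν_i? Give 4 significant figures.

x = -0.03999 M

Q₀ = 3.308 vs Keq = 0.08972 ⇒ Q>K, reverse
Step 1:
                  J         G
  Initial   0.07828   0.02027
  Change    0.03811  -0.01905
  Equil      0.1164  0.001215
  solve Keq expr → x = -0.01905; check Q = 0.08972
Then change container volume by factor 1.25 (V_new/V_old).
Step 2:
                  J         G
  Initial   0.09311 9.7231e-04
  Change  3.7632e-04 -1.8816e-04
  Equil     0.09349 7.8415e-04
  solve Keq expr → x = -1.8816e-04; check Q = 0.08972
Then add 0.04191 M of G.
Step 3:
                  J         G
  Initial   0.09349   0.04269
  Change    0.07999  -0.03999
  Equil      0.1735    0.0027
  solve Keq expr → x = -0.03999; check Q = 0.08972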